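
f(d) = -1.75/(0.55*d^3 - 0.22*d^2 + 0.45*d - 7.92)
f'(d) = -1.75*(-1.65*d^2 + 0.44*d - 0.45)/(0.55*d^3 - 0.22*d^2 + 0.45*d - 7.92)^2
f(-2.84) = 0.07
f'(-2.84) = 0.05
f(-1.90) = 0.13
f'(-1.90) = 0.07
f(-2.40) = 0.10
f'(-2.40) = 0.06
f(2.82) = -0.44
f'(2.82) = 1.39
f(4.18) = -0.06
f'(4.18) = 0.05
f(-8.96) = 0.00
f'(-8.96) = 0.00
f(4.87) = -0.03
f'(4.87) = 0.02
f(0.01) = 0.22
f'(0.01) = 0.01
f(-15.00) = 0.00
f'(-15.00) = 0.00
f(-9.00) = 0.00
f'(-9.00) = 0.00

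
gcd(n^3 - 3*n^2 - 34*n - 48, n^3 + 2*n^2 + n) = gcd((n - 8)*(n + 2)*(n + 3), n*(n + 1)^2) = 1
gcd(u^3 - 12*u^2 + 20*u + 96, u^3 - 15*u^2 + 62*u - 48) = u^2 - 14*u + 48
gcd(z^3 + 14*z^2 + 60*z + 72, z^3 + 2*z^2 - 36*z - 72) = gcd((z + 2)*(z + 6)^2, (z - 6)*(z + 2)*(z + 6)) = z^2 + 8*z + 12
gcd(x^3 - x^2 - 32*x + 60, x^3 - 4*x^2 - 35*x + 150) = x^2 + x - 30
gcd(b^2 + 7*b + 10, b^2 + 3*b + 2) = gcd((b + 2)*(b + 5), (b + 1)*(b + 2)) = b + 2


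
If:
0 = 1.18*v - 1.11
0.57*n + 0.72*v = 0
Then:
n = -1.19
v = 0.94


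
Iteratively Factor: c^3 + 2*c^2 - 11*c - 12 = (c + 1)*(c^2 + c - 12) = (c - 3)*(c + 1)*(c + 4)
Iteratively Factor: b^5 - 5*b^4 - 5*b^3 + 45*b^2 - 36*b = (b - 4)*(b^4 - b^3 - 9*b^2 + 9*b) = (b - 4)*(b - 3)*(b^3 + 2*b^2 - 3*b) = (b - 4)*(b - 3)*(b + 3)*(b^2 - b) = b*(b - 4)*(b - 3)*(b + 3)*(b - 1)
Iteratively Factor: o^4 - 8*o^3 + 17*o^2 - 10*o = (o - 5)*(o^3 - 3*o^2 + 2*o) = o*(o - 5)*(o^2 - 3*o + 2) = o*(o - 5)*(o - 1)*(o - 2)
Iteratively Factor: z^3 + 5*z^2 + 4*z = (z + 4)*(z^2 + z) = z*(z + 4)*(z + 1)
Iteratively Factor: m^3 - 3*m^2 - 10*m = (m - 5)*(m^2 + 2*m) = (m - 5)*(m + 2)*(m)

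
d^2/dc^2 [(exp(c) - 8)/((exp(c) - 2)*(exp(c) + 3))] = (exp(4*c) - 33*exp(3*c) + 12*exp(2*c) - 194*exp(c) - 12)*exp(c)/(exp(6*c) + 3*exp(5*c) - 15*exp(4*c) - 35*exp(3*c) + 90*exp(2*c) + 108*exp(c) - 216)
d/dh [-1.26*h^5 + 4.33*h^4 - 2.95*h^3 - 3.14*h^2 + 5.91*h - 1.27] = -6.3*h^4 + 17.32*h^3 - 8.85*h^2 - 6.28*h + 5.91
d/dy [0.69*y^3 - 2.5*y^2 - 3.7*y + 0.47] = 2.07*y^2 - 5.0*y - 3.7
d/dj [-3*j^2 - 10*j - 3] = -6*j - 10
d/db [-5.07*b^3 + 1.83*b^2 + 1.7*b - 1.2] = -15.21*b^2 + 3.66*b + 1.7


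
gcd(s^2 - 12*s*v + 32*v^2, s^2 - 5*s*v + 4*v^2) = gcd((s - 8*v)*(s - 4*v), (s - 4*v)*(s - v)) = s - 4*v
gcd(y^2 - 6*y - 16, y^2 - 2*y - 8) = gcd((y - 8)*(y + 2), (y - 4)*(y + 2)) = y + 2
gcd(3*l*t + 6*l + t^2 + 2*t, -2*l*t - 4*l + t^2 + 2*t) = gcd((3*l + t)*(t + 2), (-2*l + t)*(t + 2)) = t + 2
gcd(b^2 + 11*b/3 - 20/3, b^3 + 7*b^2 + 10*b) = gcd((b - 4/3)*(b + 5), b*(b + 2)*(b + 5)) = b + 5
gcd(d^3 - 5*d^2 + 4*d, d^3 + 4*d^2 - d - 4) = d - 1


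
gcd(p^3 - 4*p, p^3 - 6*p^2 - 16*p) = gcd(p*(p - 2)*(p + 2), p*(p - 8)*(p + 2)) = p^2 + 2*p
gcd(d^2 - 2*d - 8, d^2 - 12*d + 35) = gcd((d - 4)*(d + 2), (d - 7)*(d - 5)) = 1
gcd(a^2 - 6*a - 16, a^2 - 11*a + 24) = a - 8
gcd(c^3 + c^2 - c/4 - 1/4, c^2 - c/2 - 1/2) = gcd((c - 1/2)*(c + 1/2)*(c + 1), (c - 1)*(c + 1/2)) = c + 1/2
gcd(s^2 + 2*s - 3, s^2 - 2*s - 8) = 1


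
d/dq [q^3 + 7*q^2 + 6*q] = 3*q^2 + 14*q + 6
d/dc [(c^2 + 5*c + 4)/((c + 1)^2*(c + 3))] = (-c^2 - 8*c - 13)/(c^4 + 8*c^3 + 22*c^2 + 24*c + 9)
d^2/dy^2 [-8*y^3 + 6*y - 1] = -48*y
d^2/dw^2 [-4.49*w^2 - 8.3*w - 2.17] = -8.98000000000000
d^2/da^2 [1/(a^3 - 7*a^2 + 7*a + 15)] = 2*((7 - 3*a)*(a^3 - 7*a^2 + 7*a + 15) + (3*a^2 - 14*a + 7)^2)/(a^3 - 7*a^2 + 7*a + 15)^3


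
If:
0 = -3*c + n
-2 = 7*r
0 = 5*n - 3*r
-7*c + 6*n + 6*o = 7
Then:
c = -2/35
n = -6/35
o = 89/70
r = -2/7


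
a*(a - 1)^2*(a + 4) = a^4 + 2*a^3 - 7*a^2 + 4*a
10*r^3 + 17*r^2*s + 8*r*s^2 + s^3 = (r + s)*(2*r + s)*(5*r + s)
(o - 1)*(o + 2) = o^2 + o - 2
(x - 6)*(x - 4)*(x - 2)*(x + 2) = x^4 - 10*x^3 + 20*x^2 + 40*x - 96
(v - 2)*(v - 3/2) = v^2 - 7*v/2 + 3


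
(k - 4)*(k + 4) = k^2 - 16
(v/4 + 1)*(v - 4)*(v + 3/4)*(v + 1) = v^4/4 + 7*v^3/16 - 61*v^2/16 - 7*v - 3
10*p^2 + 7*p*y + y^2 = (2*p + y)*(5*p + y)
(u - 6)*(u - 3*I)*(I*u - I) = I*u^3 + 3*u^2 - 7*I*u^2 - 21*u + 6*I*u + 18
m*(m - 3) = m^2 - 3*m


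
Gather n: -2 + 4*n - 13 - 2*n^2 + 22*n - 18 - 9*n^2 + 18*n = -11*n^2 + 44*n - 33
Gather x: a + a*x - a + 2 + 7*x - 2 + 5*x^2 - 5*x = 5*x^2 + x*(a + 2)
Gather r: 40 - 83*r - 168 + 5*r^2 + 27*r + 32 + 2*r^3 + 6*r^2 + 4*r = 2*r^3 + 11*r^2 - 52*r - 96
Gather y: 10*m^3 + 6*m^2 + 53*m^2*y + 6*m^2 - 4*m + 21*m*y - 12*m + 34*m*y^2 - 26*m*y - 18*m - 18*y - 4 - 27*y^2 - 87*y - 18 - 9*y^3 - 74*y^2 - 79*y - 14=10*m^3 + 12*m^2 - 34*m - 9*y^3 + y^2*(34*m - 101) + y*(53*m^2 - 5*m - 184) - 36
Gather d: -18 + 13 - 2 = -7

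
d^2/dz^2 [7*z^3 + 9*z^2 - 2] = 42*z + 18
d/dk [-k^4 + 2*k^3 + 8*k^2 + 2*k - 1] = -4*k^3 + 6*k^2 + 16*k + 2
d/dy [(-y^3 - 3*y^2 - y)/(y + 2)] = (-2*y^3 - 9*y^2 - 12*y - 2)/(y^2 + 4*y + 4)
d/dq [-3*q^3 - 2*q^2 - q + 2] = -9*q^2 - 4*q - 1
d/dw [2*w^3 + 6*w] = 6*w^2 + 6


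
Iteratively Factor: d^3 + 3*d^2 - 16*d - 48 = (d + 3)*(d^2 - 16) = (d + 3)*(d + 4)*(d - 4)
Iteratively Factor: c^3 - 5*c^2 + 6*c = (c - 3)*(c^2 - 2*c) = (c - 3)*(c - 2)*(c)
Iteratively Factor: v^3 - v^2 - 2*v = (v + 1)*(v^2 - 2*v) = v*(v + 1)*(v - 2)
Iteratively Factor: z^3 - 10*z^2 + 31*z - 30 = (z - 2)*(z^2 - 8*z + 15) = (z - 3)*(z - 2)*(z - 5)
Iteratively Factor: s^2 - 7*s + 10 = (s - 5)*(s - 2)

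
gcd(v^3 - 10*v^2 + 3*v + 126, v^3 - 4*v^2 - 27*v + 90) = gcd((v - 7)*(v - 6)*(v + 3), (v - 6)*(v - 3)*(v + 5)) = v - 6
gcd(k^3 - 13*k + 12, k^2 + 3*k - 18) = k - 3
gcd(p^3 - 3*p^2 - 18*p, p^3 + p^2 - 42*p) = p^2 - 6*p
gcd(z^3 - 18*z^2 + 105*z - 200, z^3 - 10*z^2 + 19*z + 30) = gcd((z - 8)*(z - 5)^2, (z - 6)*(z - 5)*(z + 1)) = z - 5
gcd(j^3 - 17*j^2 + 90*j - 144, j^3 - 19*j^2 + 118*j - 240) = j^2 - 14*j + 48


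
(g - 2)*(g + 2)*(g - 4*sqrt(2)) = g^3 - 4*sqrt(2)*g^2 - 4*g + 16*sqrt(2)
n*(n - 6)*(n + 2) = n^3 - 4*n^2 - 12*n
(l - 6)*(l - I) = l^2 - 6*l - I*l + 6*I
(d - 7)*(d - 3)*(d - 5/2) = d^3 - 25*d^2/2 + 46*d - 105/2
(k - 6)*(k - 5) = k^2 - 11*k + 30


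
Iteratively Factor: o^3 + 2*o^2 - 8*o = (o + 4)*(o^2 - 2*o) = (o - 2)*(o + 4)*(o)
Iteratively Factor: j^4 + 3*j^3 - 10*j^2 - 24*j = (j + 2)*(j^3 + j^2 - 12*j) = (j - 3)*(j + 2)*(j^2 + 4*j) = j*(j - 3)*(j + 2)*(j + 4)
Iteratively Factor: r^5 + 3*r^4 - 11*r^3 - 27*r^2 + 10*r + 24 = (r - 1)*(r^4 + 4*r^3 - 7*r^2 - 34*r - 24) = (r - 1)*(r + 4)*(r^3 - 7*r - 6) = (r - 1)*(r + 1)*(r + 4)*(r^2 - r - 6) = (r - 1)*(r + 1)*(r + 2)*(r + 4)*(r - 3)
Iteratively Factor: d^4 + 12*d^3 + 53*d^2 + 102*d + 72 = (d + 2)*(d^3 + 10*d^2 + 33*d + 36) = (d + 2)*(d + 3)*(d^2 + 7*d + 12) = (d + 2)*(d + 3)^2*(d + 4)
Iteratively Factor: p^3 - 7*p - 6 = (p - 3)*(p^2 + 3*p + 2) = (p - 3)*(p + 1)*(p + 2)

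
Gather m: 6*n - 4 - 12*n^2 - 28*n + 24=-12*n^2 - 22*n + 20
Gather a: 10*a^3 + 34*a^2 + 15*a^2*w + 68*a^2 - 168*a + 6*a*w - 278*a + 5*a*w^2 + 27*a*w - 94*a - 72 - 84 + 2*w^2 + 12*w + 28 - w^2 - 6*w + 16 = 10*a^3 + a^2*(15*w + 102) + a*(5*w^2 + 33*w - 540) + w^2 + 6*w - 112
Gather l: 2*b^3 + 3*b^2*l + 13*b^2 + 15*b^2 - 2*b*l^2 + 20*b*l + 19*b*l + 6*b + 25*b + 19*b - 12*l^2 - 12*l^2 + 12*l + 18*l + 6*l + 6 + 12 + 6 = 2*b^3 + 28*b^2 + 50*b + l^2*(-2*b - 24) + l*(3*b^2 + 39*b + 36) + 24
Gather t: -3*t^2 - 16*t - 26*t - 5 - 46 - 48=-3*t^2 - 42*t - 99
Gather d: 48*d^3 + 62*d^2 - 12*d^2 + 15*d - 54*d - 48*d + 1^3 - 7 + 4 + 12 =48*d^3 + 50*d^2 - 87*d + 10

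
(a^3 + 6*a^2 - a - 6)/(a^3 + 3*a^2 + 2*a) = (a^2 + 5*a - 6)/(a*(a + 2))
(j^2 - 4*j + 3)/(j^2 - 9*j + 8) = (j - 3)/(j - 8)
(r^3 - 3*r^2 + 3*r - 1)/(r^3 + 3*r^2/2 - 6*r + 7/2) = 2*(r - 1)/(2*r + 7)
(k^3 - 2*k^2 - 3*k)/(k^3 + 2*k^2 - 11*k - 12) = k/(k + 4)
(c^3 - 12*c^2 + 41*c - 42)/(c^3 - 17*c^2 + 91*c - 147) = (c - 2)/(c - 7)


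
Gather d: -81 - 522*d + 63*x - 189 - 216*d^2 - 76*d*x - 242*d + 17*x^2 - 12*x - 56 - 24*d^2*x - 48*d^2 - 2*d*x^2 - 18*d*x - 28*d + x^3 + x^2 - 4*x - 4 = d^2*(-24*x - 264) + d*(-2*x^2 - 94*x - 792) + x^3 + 18*x^2 + 47*x - 330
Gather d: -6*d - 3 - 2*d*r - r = d*(-2*r - 6) - r - 3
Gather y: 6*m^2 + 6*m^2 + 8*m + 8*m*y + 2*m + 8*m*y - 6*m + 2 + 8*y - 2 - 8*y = 12*m^2 + 16*m*y + 4*m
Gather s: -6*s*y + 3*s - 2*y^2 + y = s*(3 - 6*y) - 2*y^2 + y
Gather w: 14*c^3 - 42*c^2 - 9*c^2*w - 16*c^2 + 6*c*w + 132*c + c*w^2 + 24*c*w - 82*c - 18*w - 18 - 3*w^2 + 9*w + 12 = 14*c^3 - 58*c^2 + 50*c + w^2*(c - 3) + w*(-9*c^2 + 30*c - 9) - 6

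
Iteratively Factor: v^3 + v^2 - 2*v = (v)*(v^2 + v - 2) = v*(v - 1)*(v + 2)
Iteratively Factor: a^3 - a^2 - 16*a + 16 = (a + 4)*(a^2 - 5*a + 4) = (a - 1)*(a + 4)*(a - 4)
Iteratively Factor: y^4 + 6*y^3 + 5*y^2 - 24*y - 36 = (y + 3)*(y^3 + 3*y^2 - 4*y - 12) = (y - 2)*(y + 3)*(y^2 + 5*y + 6) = (y - 2)*(y + 2)*(y + 3)*(y + 3)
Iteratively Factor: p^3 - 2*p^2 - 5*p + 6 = (p - 1)*(p^2 - p - 6) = (p - 3)*(p - 1)*(p + 2)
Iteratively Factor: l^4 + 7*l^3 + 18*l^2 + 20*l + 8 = (l + 2)*(l^3 + 5*l^2 + 8*l + 4) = (l + 2)^2*(l^2 + 3*l + 2) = (l + 1)*(l + 2)^2*(l + 2)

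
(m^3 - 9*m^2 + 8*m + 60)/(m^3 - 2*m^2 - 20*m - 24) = (m - 5)/(m + 2)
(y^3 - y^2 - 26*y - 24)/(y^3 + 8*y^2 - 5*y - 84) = (y^2 - 5*y - 6)/(y^2 + 4*y - 21)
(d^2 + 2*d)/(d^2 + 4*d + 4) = d/(d + 2)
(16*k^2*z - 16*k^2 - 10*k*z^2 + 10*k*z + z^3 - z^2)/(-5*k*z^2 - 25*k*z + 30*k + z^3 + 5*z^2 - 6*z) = (16*k^2 - 10*k*z + z^2)/(-5*k*z - 30*k + z^2 + 6*z)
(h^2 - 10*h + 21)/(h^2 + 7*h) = (h^2 - 10*h + 21)/(h*(h + 7))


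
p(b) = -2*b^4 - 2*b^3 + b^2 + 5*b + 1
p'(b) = -8*b^3 - 6*b^2 + 2*b + 5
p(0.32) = 2.62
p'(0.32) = 4.76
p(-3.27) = -163.40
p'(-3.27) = 214.03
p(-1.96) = -19.42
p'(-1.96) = 38.27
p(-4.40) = -580.89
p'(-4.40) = 561.51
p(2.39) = -73.90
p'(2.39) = -133.71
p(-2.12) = -26.45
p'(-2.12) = 50.02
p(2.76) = -135.69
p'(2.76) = -203.38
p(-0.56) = -1.33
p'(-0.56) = 3.40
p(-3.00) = -113.00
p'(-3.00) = 161.00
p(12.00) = -44723.00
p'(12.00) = -14659.00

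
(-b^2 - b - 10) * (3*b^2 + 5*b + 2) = -3*b^4 - 8*b^3 - 37*b^2 - 52*b - 20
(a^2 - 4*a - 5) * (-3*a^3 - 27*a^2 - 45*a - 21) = -3*a^5 - 15*a^4 + 78*a^3 + 294*a^2 + 309*a + 105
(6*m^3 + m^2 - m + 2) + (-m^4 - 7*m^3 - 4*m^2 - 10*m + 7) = -m^4 - m^3 - 3*m^2 - 11*m + 9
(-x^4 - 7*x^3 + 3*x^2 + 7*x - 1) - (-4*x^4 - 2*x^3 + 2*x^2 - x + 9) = 3*x^4 - 5*x^3 + x^2 + 8*x - 10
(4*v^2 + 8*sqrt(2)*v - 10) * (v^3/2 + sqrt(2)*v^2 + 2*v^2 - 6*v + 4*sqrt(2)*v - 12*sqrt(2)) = 2*v^5 + 8*v^4 + 8*sqrt(2)*v^4 - 13*v^3 + 32*sqrt(2)*v^3 - 106*sqrt(2)*v^2 + 44*v^2 - 132*v - 40*sqrt(2)*v + 120*sqrt(2)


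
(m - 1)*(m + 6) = m^2 + 5*m - 6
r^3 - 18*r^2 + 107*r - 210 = (r - 7)*(r - 6)*(r - 5)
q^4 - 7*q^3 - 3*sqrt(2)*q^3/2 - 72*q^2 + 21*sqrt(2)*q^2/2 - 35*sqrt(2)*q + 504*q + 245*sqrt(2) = (q - 7)*(q - 7*sqrt(2))*(q + sqrt(2)/2)*(q + 5*sqrt(2))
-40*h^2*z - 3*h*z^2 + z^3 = z*(-8*h + z)*(5*h + z)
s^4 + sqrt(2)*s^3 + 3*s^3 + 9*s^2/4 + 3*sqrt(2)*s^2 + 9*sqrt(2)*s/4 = s*(s + 3/2)^2*(s + sqrt(2))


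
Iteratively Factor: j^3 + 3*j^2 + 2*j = (j + 2)*(j^2 + j) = j*(j + 2)*(j + 1)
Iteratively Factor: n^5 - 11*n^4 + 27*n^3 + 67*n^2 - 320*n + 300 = (n + 3)*(n^4 - 14*n^3 + 69*n^2 - 140*n + 100) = (n - 5)*(n + 3)*(n^3 - 9*n^2 + 24*n - 20) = (n - 5)*(n - 2)*(n + 3)*(n^2 - 7*n + 10) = (n - 5)*(n - 2)^2*(n + 3)*(n - 5)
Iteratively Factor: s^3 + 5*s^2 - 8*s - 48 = (s + 4)*(s^2 + s - 12) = (s - 3)*(s + 4)*(s + 4)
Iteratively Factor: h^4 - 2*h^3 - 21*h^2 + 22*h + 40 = (h - 2)*(h^3 - 21*h - 20) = (h - 2)*(h + 4)*(h^2 - 4*h - 5) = (h - 2)*(h + 1)*(h + 4)*(h - 5)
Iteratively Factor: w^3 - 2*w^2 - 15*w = (w + 3)*(w^2 - 5*w) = (w - 5)*(w + 3)*(w)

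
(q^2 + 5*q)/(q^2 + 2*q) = (q + 5)/(q + 2)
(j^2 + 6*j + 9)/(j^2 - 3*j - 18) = (j + 3)/(j - 6)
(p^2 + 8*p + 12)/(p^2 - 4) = (p + 6)/(p - 2)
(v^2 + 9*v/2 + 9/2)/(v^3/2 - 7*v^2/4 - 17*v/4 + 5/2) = 2*(2*v^2 + 9*v + 9)/(2*v^3 - 7*v^2 - 17*v + 10)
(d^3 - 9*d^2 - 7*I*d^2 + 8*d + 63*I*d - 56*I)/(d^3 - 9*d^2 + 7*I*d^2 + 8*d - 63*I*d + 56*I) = (d - 7*I)/(d + 7*I)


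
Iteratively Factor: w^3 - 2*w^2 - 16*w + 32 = (w + 4)*(w^2 - 6*w + 8) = (w - 4)*(w + 4)*(w - 2)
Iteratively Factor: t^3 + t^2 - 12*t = (t)*(t^2 + t - 12) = t*(t - 3)*(t + 4)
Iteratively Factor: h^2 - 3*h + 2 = (h - 2)*(h - 1)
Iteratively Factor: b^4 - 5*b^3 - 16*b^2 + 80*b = (b - 5)*(b^3 - 16*b) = (b - 5)*(b - 4)*(b^2 + 4*b) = (b - 5)*(b - 4)*(b + 4)*(b)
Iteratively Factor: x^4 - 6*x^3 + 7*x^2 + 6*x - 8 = (x - 4)*(x^3 - 2*x^2 - x + 2) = (x - 4)*(x - 2)*(x^2 - 1) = (x - 4)*(x - 2)*(x - 1)*(x + 1)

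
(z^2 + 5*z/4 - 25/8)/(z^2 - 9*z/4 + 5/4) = (z + 5/2)/(z - 1)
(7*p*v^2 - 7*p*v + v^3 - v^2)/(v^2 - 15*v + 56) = v*(7*p*v - 7*p + v^2 - v)/(v^2 - 15*v + 56)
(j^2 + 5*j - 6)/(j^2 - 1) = (j + 6)/(j + 1)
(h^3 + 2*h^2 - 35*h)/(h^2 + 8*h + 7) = h*(h - 5)/(h + 1)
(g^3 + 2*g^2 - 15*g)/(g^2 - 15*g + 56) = g*(g^2 + 2*g - 15)/(g^2 - 15*g + 56)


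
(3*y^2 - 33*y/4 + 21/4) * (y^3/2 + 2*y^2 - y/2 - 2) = 3*y^5/2 + 15*y^4/8 - 123*y^3/8 + 69*y^2/8 + 111*y/8 - 21/2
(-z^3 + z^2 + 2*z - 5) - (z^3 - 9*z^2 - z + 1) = -2*z^3 + 10*z^2 + 3*z - 6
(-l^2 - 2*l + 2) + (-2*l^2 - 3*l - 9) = -3*l^2 - 5*l - 7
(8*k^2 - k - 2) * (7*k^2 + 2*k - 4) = 56*k^4 + 9*k^3 - 48*k^2 + 8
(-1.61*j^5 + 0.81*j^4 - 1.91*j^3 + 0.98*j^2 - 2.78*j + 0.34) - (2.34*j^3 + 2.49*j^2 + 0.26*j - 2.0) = -1.61*j^5 + 0.81*j^4 - 4.25*j^3 - 1.51*j^2 - 3.04*j + 2.34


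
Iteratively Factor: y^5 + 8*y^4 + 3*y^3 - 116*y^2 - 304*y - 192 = (y + 4)*(y^4 + 4*y^3 - 13*y^2 - 64*y - 48) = (y + 3)*(y + 4)*(y^3 + y^2 - 16*y - 16) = (y + 1)*(y + 3)*(y + 4)*(y^2 - 16) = (y + 1)*(y + 3)*(y + 4)^2*(y - 4)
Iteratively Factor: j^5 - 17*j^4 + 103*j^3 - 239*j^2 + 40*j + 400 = (j + 1)*(j^4 - 18*j^3 + 121*j^2 - 360*j + 400) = (j - 5)*(j + 1)*(j^3 - 13*j^2 + 56*j - 80) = (j - 5)*(j - 4)*(j + 1)*(j^2 - 9*j + 20) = (j - 5)*(j - 4)^2*(j + 1)*(j - 5)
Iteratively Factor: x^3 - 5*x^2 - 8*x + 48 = (x - 4)*(x^2 - x - 12) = (x - 4)*(x + 3)*(x - 4)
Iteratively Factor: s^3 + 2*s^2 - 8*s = (s + 4)*(s^2 - 2*s) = s*(s + 4)*(s - 2)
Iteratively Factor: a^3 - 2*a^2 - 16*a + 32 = (a - 4)*(a^2 + 2*a - 8) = (a - 4)*(a + 4)*(a - 2)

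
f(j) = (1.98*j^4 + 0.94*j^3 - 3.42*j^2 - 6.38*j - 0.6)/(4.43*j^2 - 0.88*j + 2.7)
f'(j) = (0.88 - 8.86*j)*(1.98*j^4 + 0.94*j^3 - 3.42*j^2 - 6.38*j - 0.6)/(4.43*j^2 - 0.88*j + 2.7)^2 + (7.92*j^3 + 2.82*j^2 - 6.84*j - 6.38)/(4.43*j^2 - 0.88*j + 2.7)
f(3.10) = 3.70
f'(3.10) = 3.22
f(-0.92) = 0.42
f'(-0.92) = -0.01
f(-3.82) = 4.85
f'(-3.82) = -3.00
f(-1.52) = 0.59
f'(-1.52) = -0.61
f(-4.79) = 8.20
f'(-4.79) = -3.91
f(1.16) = -0.99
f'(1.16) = 1.46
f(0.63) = -1.39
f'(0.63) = -0.27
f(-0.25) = 0.24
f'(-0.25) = -1.21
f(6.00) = 16.62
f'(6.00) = 5.71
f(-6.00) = 13.60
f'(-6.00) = -5.01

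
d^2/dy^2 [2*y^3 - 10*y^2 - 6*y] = 12*y - 20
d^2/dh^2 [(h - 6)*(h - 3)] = 2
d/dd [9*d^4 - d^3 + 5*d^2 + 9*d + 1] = 36*d^3 - 3*d^2 + 10*d + 9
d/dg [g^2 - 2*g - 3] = 2*g - 2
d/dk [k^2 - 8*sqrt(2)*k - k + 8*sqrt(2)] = 2*k - 8*sqrt(2) - 1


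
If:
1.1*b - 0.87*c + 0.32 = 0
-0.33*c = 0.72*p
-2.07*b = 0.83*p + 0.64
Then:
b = -0.31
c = -0.03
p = 0.01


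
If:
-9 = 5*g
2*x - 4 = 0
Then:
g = -9/5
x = 2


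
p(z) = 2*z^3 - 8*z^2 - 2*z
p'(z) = 6*z^2 - 16*z - 2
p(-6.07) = -729.92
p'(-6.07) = 316.19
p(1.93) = -19.28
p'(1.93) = -10.53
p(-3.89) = -231.00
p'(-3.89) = 151.03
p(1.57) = -15.12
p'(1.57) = -12.33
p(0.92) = -7.05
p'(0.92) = -11.64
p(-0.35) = -0.37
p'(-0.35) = 4.34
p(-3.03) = -123.02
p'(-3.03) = 101.57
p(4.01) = -7.70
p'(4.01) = 30.32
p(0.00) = 0.00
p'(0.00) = -2.00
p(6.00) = 132.00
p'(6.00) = 118.00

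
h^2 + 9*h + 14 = (h + 2)*(h + 7)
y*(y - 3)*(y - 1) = y^3 - 4*y^2 + 3*y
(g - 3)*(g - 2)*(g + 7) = g^3 + 2*g^2 - 29*g + 42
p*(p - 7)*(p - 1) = p^3 - 8*p^2 + 7*p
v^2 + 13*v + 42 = (v + 6)*(v + 7)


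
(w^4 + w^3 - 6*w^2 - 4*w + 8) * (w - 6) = w^5 - 5*w^4 - 12*w^3 + 32*w^2 + 32*w - 48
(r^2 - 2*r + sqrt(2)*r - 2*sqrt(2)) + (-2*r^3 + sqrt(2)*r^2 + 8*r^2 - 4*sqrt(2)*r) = -2*r^3 + sqrt(2)*r^2 + 9*r^2 - 3*sqrt(2)*r - 2*r - 2*sqrt(2)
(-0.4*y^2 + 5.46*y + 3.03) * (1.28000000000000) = -0.512*y^2 + 6.9888*y + 3.8784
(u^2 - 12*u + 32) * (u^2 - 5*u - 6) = u^4 - 17*u^3 + 86*u^2 - 88*u - 192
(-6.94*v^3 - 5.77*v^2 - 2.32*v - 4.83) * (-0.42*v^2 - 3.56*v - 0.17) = 2.9148*v^5 + 27.1298*v^4 + 22.6954*v^3 + 11.2687*v^2 + 17.5892*v + 0.8211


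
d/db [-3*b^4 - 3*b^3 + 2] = b^2*(-12*b - 9)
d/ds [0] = 0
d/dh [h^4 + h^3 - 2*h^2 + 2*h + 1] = 4*h^3 + 3*h^2 - 4*h + 2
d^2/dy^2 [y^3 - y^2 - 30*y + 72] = 6*y - 2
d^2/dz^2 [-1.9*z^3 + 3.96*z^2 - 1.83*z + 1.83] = 7.92 - 11.4*z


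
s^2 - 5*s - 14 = (s - 7)*(s + 2)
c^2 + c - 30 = (c - 5)*(c + 6)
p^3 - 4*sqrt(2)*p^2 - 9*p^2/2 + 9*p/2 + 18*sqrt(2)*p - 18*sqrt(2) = (p - 3)*(p - 3/2)*(p - 4*sqrt(2))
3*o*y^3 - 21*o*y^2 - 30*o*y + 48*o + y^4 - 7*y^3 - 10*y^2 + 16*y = (3*o + y)*(y - 8)*(y - 1)*(y + 2)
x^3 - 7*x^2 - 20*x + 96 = (x - 8)*(x - 3)*(x + 4)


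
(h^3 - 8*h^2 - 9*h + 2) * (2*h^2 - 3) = 2*h^5 - 16*h^4 - 21*h^3 + 28*h^2 + 27*h - 6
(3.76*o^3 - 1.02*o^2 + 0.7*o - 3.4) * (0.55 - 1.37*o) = -5.1512*o^4 + 3.4654*o^3 - 1.52*o^2 + 5.043*o - 1.87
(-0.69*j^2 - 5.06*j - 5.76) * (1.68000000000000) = -1.1592*j^2 - 8.5008*j - 9.6768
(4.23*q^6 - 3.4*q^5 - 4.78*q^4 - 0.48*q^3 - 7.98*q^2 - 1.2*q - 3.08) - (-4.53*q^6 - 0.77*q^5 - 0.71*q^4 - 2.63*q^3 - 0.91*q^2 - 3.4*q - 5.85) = 8.76*q^6 - 2.63*q^5 - 4.07*q^4 + 2.15*q^3 - 7.07*q^2 + 2.2*q + 2.77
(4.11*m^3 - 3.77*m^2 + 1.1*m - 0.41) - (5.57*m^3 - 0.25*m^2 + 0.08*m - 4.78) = -1.46*m^3 - 3.52*m^2 + 1.02*m + 4.37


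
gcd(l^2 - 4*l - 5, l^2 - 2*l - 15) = l - 5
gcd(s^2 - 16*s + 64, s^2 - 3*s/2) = 1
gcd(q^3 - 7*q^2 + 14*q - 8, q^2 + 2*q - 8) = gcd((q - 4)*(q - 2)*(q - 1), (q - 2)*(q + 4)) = q - 2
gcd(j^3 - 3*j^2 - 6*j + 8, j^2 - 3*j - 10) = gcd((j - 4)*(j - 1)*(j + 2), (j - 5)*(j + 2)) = j + 2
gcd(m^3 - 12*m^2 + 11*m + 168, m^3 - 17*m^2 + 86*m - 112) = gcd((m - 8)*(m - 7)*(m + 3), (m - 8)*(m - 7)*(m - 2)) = m^2 - 15*m + 56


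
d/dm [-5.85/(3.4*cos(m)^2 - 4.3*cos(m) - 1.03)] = (25.155 - 39.78*cos(m))*sin(m)/(-3.4*cos(m)^2 + 4.3*cos(m) + 1.03)^2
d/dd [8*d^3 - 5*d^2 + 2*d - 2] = 24*d^2 - 10*d + 2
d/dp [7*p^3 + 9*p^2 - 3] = 3*p*(7*p + 6)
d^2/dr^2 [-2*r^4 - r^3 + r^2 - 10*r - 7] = -24*r^2 - 6*r + 2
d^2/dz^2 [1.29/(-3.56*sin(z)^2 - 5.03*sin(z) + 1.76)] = (65.395776*sin(z)^4 + 69.299316*sin(z)^3 - 33.125007*sin(z)^2 - 127.17852*sin(z) - 81.44157)/(3.56*sin(z)^2 + 5.03*sin(z) - 1.76)^3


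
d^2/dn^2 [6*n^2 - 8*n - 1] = 12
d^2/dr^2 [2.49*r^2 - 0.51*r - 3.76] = 4.98000000000000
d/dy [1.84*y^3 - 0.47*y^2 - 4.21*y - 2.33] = 5.52*y^2 - 0.94*y - 4.21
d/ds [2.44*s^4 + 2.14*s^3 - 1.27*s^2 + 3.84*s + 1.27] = 9.76*s^3 + 6.42*s^2 - 2.54*s + 3.84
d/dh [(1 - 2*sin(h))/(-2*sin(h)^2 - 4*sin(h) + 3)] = 2*(2*sin(h) + cos(2*h) - 2)*cos(h)/(4*sin(h) - cos(2*h) - 2)^2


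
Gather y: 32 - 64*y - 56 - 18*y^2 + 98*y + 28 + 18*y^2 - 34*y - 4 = 0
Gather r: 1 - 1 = 0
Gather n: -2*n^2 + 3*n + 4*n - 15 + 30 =-2*n^2 + 7*n + 15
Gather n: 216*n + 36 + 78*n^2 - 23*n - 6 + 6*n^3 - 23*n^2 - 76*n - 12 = 6*n^3 + 55*n^2 + 117*n + 18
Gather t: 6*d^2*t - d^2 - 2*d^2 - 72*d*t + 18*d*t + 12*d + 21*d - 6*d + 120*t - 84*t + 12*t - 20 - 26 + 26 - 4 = -3*d^2 + 27*d + t*(6*d^2 - 54*d + 48) - 24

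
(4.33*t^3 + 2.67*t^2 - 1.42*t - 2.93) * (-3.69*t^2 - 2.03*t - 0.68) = -15.9777*t^5 - 18.6422*t^4 - 3.1247*t^3 + 11.8787*t^2 + 6.9135*t + 1.9924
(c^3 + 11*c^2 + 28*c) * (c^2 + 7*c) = c^5 + 18*c^4 + 105*c^3 + 196*c^2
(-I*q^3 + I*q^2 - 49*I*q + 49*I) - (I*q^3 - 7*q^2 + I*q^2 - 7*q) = -2*I*q^3 + 7*q^2 + 7*q - 49*I*q + 49*I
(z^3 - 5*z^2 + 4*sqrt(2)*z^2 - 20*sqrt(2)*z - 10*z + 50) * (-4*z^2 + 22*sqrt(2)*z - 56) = -4*z^5 + 6*sqrt(2)*z^4 + 20*z^4 - 30*sqrt(2)*z^3 + 160*z^3 - 800*z^2 - 444*sqrt(2)*z^2 + 560*z + 2220*sqrt(2)*z - 2800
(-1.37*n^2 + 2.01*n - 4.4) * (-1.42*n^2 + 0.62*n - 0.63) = 1.9454*n^4 - 3.7036*n^3 + 8.3573*n^2 - 3.9943*n + 2.772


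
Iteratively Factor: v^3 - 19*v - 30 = (v + 2)*(v^2 - 2*v - 15) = (v - 5)*(v + 2)*(v + 3)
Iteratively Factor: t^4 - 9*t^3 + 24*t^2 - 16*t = (t - 4)*(t^3 - 5*t^2 + 4*t) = t*(t - 4)*(t^2 - 5*t + 4) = t*(t - 4)^2*(t - 1)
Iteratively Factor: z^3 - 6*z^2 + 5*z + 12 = (z - 4)*(z^2 - 2*z - 3) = (z - 4)*(z + 1)*(z - 3)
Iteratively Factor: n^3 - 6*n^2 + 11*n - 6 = (n - 3)*(n^2 - 3*n + 2) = (n - 3)*(n - 2)*(n - 1)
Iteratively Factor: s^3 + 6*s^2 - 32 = (s - 2)*(s^2 + 8*s + 16) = (s - 2)*(s + 4)*(s + 4)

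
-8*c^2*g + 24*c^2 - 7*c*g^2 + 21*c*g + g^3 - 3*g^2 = (-8*c + g)*(c + g)*(g - 3)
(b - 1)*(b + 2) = b^2 + b - 2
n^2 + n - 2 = (n - 1)*(n + 2)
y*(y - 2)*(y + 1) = y^3 - y^2 - 2*y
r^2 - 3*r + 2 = (r - 2)*(r - 1)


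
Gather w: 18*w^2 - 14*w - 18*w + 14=18*w^2 - 32*w + 14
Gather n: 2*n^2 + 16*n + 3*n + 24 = 2*n^2 + 19*n + 24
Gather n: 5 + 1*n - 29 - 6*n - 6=-5*n - 30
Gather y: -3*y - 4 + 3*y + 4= 0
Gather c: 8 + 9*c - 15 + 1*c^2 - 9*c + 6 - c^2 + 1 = 0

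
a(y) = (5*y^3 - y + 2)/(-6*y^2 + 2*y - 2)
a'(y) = (12*y - 2)*(5*y^3 - y + 2)/(-6*y^2 + 2*y - 2)^2 + (15*y^2 - 1)/(-6*y^2 + 2*y - 2) = ((1 - 15*y^2)*(3*y^2 - y + 1) + (6*y - 1)*(5*y^3 - y + 2))/(2*(3*y^2 - y + 1)^2)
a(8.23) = -7.10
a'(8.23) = -0.84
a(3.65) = -3.24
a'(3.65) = -0.85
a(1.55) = -1.43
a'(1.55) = -0.85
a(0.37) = -0.90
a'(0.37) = 0.55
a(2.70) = -2.42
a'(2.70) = -0.86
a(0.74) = -0.86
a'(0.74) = -0.33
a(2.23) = -2.02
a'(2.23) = -0.86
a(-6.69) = 5.24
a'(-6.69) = -0.84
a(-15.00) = 12.20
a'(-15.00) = -0.83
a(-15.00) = 12.20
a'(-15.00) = -0.83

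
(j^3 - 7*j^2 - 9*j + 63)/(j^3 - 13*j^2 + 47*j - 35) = (j^2 - 9)/(j^2 - 6*j + 5)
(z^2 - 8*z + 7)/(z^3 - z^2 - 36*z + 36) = (z - 7)/(z^2 - 36)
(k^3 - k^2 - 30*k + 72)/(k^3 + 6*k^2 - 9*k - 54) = (k - 4)/(k + 3)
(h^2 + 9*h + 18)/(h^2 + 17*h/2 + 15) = 2*(h + 3)/(2*h + 5)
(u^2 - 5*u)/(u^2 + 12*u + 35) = u*(u - 5)/(u^2 + 12*u + 35)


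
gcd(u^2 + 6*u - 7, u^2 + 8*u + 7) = u + 7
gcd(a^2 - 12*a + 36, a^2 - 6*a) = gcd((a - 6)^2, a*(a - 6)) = a - 6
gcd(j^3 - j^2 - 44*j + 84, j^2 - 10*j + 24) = j - 6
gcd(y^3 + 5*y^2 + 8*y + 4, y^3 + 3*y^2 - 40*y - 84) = y + 2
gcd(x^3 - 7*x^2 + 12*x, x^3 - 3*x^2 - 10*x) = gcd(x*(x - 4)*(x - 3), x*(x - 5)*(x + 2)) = x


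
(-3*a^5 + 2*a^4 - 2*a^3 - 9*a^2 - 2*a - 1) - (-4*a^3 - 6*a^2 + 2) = -3*a^5 + 2*a^4 + 2*a^3 - 3*a^2 - 2*a - 3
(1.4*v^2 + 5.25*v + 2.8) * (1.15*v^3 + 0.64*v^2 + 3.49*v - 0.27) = 1.61*v^5 + 6.9335*v^4 + 11.466*v^3 + 19.7365*v^2 + 8.3545*v - 0.756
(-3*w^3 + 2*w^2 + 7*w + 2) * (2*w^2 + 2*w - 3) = -6*w^5 - 2*w^4 + 27*w^3 + 12*w^2 - 17*w - 6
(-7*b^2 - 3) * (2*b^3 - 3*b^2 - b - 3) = -14*b^5 + 21*b^4 + b^3 + 30*b^2 + 3*b + 9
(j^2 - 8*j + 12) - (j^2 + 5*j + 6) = 6 - 13*j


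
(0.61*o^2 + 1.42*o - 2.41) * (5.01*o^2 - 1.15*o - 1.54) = 3.0561*o^4 + 6.4127*o^3 - 14.6465*o^2 + 0.5847*o + 3.7114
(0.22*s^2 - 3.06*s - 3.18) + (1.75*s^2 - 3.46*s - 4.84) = 1.97*s^2 - 6.52*s - 8.02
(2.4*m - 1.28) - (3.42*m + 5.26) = -1.02*m - 6.54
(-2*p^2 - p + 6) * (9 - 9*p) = 18*p^3 - 9*p^2 - 63*p + 54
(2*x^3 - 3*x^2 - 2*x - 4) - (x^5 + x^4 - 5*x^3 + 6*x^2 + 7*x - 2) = -x^5 - x^4 + 7*x^3 - 9*x^2 - 9*x - 2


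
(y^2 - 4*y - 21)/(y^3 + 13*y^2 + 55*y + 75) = (y - 7)/(y^2 + 10*y + 25)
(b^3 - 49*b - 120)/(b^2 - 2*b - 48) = (b^2 + 8*b + 15)/(b + 6)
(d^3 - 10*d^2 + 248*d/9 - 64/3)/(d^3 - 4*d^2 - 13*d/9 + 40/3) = (3*d^2 - 22*d + 24)/(3*d^2 - 4*d - 15)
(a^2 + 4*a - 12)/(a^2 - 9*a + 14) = (a + 6)/(a - 7)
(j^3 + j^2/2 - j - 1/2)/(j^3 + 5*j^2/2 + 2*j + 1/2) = (j - 1)/(j + 1)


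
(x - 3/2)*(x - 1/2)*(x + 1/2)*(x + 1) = x^4 - x^3/2 - 7*x^2/4 + x/8 + 3/8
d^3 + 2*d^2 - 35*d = d*(d - 5)*(d + 7)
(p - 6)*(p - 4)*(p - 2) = p^3 - 12*p^2 + 44*p - 48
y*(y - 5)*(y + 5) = y^3 - 25*y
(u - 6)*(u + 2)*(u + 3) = u^3 - u^2 - 24*u - 36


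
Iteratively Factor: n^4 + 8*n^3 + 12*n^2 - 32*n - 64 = (n + 2)*(n^3 + 6*n^2 - 32) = (n + 2)*(n + 4)*(n^2 + 2*n - 8) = (n + 2)*(n + 4)^2*(n - 2)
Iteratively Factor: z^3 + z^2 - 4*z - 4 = (z - 2)*(z^2 + 3*z + 2) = (z - 2)*(z + 2)*(z + 1)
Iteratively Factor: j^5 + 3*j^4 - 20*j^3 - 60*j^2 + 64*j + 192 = (j - 2)*(j^4 + 5*j^3 - 10*j^2 - 80*j - 96) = (j - 2)*(j + 2)*(j^3 + 3*j^2 - 16*j - 48) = (j - 4)*(j - 2)*(j + 2)*(j^2 + 7*j + 12) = (j - 4)*(j - 2)*(j + 2)*(j + 4)*(j + 3)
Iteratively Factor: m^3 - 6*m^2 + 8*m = (m)*(m^2 - 6*m + 8) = m*(m - 4)*(m - 2)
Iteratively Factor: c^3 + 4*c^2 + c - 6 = (c + 3)*(c^2 + c - 2) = (c + 2)*(c + 3)*(c - 1)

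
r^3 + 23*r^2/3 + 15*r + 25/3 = (r + 1)*(r + 5/3)*(r + 5)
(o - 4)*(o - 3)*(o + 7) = o^3 - 37*o + 84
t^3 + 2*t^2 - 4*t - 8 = (t - 2)*(t + 2)^2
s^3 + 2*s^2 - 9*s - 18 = (s - 3)*(s + 2)*(s + 3)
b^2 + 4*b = b*(b + 4)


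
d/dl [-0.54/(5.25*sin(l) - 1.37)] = 2.835*cos(l)/(5.25*sin(l) - 1.37)^2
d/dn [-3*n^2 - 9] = -6*n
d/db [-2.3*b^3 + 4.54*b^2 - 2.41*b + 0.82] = -6.9*b^2 + 9.08*b - 2.41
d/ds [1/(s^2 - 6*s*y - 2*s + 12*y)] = 2*(-s + 3*y + 1)/(s^2 - 6*s*y - 2*s + 12*y)^2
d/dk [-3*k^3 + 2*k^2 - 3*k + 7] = -9*k^2 + 4*k - 3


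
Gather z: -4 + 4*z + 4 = 4*z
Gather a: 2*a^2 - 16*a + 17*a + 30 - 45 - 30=2*a^2 + a - 45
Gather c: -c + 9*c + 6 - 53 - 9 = 8*c - 56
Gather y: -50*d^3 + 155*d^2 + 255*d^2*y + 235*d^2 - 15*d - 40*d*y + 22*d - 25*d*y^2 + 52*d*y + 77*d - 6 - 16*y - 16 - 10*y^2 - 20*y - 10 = -50*d^3 + 390*d^2 + 84*d + y^2*(-25*d - 10) + y*(255*d^2 + 12*d - 36) - 32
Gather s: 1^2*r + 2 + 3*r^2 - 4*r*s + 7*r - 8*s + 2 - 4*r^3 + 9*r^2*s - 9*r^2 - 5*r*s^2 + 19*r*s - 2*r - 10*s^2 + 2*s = -4*r^3 - 6*r^2 + 6*r + s^2*(-5*r - 10) + s*(9*r^2 + 15*r - 6) + 4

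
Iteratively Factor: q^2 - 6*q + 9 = (q - 3)*(q - 3)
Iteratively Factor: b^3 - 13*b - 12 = (b + 1)*(b^2 - b - 12) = (b - 4)*(b + 1)*(b + 3)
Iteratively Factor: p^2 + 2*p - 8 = (p + 4)*(p - 2)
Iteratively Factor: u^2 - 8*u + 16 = (u - 4)*(u - 4)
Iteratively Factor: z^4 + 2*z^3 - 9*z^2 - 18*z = (z - 3)*(z^3 + 5*z^2 + 6*z) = z*(z - 3)*(z^2 + 5*z + 6) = z*(z - 3)*(z + 2)*(z + 3)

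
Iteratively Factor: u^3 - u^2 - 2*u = (u)*(u^2 - u - 2) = u*(u + 1)*(u - 2)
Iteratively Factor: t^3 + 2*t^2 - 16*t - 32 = (t - 4)*(t^2 + 6*t + 8) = (t - 4)*(t + 4)*(t + 2)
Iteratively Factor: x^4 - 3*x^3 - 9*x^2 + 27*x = (x)*(x^3 - 3*x^2 - 9*x + 27) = x*(x - 3)*(x^2 - 9) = x*(x - 3)*(x + 3)*(x - 3)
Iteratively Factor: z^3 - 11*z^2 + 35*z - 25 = (z - 1)*(z^2 - 10*z + 25) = (z - 5)*(z - 1)*(z - 5)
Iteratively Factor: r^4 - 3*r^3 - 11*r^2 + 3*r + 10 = (r + 1)*(r^3 - 4*r^2 - 7*r + 10) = (r - 1)*(r + 1)*(r^2 - 3*r - 10) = (r - 5)*(r - 1)*(r + 1)*(r + 2)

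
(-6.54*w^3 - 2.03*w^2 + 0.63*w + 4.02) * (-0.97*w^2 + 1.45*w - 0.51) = 6.3438*w^5 - 7.5139*w^4 - 0.2192*w^3 - 1.9506*w^2 + 5.5077*w - 2.0502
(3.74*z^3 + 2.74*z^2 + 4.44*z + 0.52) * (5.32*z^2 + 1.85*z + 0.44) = 19.8968*z^5 + 21.4958*z^4 + 30.3354*z^3 + 12.186*z^2 + 2.9156*z + 0.2288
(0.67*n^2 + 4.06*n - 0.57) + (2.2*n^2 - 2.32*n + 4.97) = 2.87*n^2 + 1.74*n + 4.4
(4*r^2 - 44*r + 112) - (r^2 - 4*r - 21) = 3*r^2 - 40*r + 133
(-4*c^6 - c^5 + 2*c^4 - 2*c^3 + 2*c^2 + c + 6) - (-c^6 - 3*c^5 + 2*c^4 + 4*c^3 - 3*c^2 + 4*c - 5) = -3*c^6 + 2*c^5 - 6*c^3 + 5*c^2 - 3*c + 11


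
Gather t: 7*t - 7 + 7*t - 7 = 14*t - 14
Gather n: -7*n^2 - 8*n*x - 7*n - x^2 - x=-7*n^2 + n*(-8*x - 7) - x^2 - x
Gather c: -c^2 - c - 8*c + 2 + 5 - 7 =-c^2 - 9*c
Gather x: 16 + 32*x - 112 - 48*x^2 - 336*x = -48*x^2 - 304*x - 96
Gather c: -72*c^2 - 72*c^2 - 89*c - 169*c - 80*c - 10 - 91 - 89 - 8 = -144*c^2 - 338*c - 198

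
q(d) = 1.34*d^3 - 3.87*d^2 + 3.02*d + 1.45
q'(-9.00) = 398.30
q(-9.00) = -1316.06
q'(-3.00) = 62.42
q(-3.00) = -78.62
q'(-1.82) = 30.42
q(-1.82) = -24.94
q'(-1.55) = 24.68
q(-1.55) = -17.52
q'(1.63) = 1.08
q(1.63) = 1.89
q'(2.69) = 11.29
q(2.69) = 7.65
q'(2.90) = 14.38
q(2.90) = 10.34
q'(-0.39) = 6.65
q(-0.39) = -0.40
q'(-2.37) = 43.94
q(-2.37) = -45.28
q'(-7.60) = 294.04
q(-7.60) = -833.26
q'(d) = 4.02*d^2 - 7.74*d + 3.02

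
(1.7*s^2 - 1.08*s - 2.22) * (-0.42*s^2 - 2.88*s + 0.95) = -0.714*s^4 - 4.4424*s^3 + 5.6578*s^2 + 5.3676*s - 2.109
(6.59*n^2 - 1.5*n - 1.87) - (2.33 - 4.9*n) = 6.59*n^2 + 3.4*n - 4.2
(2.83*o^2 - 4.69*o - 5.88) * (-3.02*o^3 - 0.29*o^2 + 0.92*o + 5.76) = -8.5466*o^5 + 13.3431*o^4 + 21.7213*o^3 + 13.6912*o^2 - 32.424*o - 33.8688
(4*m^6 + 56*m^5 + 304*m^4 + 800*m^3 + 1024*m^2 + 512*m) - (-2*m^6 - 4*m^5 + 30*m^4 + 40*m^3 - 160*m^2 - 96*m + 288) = 6*m^6 + 60*m^5 + 274*m^4 + 760*m^3 + 1184*m^2 + 608*m - 288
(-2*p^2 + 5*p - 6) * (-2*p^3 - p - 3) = 4*p^5 - 10*p^4 + 14*p^3 + p^2 - 9*p + 18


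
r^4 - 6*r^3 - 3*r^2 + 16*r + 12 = (r - 6)*(r - 2)*(r + 1)^2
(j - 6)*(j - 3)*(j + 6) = j^3 - 3*j^2 - 36*j + 108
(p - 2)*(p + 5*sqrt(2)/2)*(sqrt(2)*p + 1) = sqrt(2)*p^3 - 2*sqrt(2)*p^2 + 6*p^2 - 12*p + 5*sqrt(2)*p/2 - 5*sqrt(2)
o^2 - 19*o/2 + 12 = (o - 8)*(o - 3/2)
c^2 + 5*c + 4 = (c + 1)*(c + 4)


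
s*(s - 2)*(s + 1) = s^3 - s^2 - 2*s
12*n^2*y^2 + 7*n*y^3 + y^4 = y^2*(3*n + y)*(4*n + y)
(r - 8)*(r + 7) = r^2 - r - 56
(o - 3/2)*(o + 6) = o^2 + 9*o/2 - 9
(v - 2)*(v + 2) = v^2 - 4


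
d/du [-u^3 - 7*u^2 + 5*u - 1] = -3*u^2 - 14*u + 5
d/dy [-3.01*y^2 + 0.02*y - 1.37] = 0.02 - 6.02*y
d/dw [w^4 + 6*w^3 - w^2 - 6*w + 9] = 4*w^3 + 18*w^2 - 2*w - 6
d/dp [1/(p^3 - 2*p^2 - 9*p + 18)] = (-3*p^2 + 4*p + 9)/(p^3 - 2*p^2 - 9*p + 18)^2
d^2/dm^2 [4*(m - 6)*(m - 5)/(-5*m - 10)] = -448/(5*m^3 + 30*m^2 + 60*m + 40)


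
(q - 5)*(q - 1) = q^2 - 6*q + 5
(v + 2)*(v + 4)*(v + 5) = v^3 + 11*v^2 + 38*v + 40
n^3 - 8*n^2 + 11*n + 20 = (n - 5)*(n - 4)*(n + 1)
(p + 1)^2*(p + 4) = p^3 + 6*p^2 + 9*p + 4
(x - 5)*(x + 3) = x^2 - 2*x - 15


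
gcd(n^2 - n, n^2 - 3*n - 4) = 1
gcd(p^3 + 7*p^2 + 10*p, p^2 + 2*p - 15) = p + 5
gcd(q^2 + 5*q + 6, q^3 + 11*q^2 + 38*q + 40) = q + 2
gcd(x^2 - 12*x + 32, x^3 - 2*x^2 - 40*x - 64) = x - 8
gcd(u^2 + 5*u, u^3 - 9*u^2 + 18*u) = u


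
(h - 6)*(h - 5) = h^2 - 11*h + 30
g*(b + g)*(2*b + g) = 2*b^2*g + 3*b*g^2 + g^3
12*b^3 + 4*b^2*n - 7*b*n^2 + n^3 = (-6*b + n)*(-2*b + n)*(b + n)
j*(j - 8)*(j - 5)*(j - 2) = j^4 - 15*j^3 + 66*j^2 - 80*j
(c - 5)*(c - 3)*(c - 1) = c^3 - 9*c^2 + 23*c - 15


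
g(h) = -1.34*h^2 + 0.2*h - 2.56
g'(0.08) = -0.01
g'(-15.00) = 40.40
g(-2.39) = -10.69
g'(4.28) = -11.27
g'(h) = 0.2 - 2.68*h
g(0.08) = -2.55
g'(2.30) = -5.96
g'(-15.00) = 40.40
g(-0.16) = -2.63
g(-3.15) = -16.49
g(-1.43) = -5.59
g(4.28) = -26.25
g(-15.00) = -307.06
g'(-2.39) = 6.61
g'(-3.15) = 8.64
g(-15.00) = -307.06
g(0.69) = -3.06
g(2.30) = -9.19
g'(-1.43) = 4.03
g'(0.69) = -1.65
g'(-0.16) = 0.63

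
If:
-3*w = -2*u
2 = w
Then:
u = 3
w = 2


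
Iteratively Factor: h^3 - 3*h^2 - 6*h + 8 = (h - 4)*(h^2 + h - 2) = (h - 4)*(h - 1)*(h + 2)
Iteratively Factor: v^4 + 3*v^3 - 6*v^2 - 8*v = (v)*(v^3 + 3*v^2 - 6*v - 8) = v*(v - 2)*(v^2 + 5*v + 4) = v*(v - 2)*(v + 4)*(v + 1)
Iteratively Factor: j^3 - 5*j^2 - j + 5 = (j + 1)*(j^2 - 6*j + 5) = (j - 1)*(j + 1)*(j - 5)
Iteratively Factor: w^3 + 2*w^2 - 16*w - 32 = (w + 2)*(w^2 - 16) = (w + 2)*(w + 4)*(w - 4)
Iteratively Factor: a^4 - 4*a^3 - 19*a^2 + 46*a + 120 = (a + 2)*(a^3 - 6*a^2 - 7*a + 60) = (a + 2)*(a + 3)*(a^2 - 9*a + 20) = (a - 4)*(a + 2)*(a + 3)*(a - 5)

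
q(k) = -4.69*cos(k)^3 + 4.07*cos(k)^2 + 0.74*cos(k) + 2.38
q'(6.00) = -1.23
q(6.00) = 2.69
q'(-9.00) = -7.57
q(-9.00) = 8.63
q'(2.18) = 6.99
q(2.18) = 4.17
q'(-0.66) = -0.99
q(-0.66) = 3.19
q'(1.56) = -0.83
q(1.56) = 2.39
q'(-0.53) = -1.37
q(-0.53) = 3.04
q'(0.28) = 1.22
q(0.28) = 2.69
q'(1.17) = -1.63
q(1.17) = 3.01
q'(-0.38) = -1.42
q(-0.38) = 2.82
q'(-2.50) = -8.86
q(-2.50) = 6.81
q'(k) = 14.07*sin(k)*cos(k)^2 - 8.14*sin(k)*cos(k) - 0.74*sin(k)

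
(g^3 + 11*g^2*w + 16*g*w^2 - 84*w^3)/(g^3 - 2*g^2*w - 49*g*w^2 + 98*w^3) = (-g - 6*w)/(-g + 7*w)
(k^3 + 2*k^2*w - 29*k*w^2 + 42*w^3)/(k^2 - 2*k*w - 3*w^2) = (k^2 + 5*k*w - 14*w^2)/(k + w)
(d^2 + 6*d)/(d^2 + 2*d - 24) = d/(d - 4)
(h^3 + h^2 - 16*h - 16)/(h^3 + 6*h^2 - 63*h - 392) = (h^3 + h^2 - 16*h - 16)/(h^3 + 6*h^2 - 63*h - 392)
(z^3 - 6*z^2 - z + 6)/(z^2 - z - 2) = (z^2 - 7*z + 6)/(z - 2)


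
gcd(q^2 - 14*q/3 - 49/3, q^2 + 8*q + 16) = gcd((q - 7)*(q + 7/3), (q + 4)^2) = 1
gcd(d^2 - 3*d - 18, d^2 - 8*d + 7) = 1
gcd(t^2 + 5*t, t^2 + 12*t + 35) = t + 5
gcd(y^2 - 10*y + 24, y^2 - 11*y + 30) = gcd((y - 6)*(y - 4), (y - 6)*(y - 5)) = y - 6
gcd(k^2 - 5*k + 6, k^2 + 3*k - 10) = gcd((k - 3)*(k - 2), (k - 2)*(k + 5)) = k - 2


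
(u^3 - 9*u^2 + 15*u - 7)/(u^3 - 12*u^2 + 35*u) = (u^2 - 2*u + 1)/(u*(u - 5))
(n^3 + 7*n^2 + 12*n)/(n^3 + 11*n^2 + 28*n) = (n + 3)/(n + 7)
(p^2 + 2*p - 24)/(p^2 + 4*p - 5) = (p^2 + 2*p - 24)/(p^2 + 4*p - 5)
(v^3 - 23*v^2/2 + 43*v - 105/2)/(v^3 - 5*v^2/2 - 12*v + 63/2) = (2*v^2 - 17*v + 35)/(2*v^2 + v - 21)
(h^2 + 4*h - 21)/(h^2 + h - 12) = (h + 7)/(h + 4)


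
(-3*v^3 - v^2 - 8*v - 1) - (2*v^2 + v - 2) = -3*v^3 - 3*v^2 - 9*v + 1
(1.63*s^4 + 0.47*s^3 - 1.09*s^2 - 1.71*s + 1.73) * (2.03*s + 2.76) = 3.3089*s^5 + 5.4529*s^4 - 0.9155*s^3 - 6.4797*s^2 - 1.2077*s + 4.7748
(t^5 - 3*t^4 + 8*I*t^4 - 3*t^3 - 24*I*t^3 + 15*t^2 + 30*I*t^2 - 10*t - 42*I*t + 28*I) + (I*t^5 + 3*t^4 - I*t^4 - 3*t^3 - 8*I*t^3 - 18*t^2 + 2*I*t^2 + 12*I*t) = t^5 + I*t^5 + 7*I*t^4 - 6*t^3 - 32*I*t^3 - 3*t^2 + 32*I*t^2 - 10*t - 30*I*t + 28*I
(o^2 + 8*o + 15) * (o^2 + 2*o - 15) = o^4 + 10*o^3 + 16*o^2 - 90*o - 225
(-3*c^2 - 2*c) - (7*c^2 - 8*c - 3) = -10*c^2 + 6*c + 3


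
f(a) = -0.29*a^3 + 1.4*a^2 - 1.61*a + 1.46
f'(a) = -0.87*a^2 + 2.8*a - 1.61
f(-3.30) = 32.44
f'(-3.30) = -20.32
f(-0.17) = 1.78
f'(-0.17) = -2.11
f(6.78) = -35.48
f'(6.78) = -22.62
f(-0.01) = 1.48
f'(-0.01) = -1.64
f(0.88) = 0.93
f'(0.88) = 0.18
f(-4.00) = 48.86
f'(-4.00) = -26.73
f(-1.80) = 10.59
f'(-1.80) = -9.47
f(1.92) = 1.48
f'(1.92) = 0.56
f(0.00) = 1.46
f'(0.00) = -1.61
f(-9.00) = 340.76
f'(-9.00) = -97.28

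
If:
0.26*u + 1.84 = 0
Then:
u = -7.08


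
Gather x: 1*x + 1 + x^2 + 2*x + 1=x^2 + 3*x + 2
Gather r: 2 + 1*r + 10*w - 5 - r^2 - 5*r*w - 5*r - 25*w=-r^2 + r*(-5*w - 4) - 15*w - 3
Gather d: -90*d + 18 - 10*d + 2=20 - 100*d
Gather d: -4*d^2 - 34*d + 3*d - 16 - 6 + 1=-4*d^2 - 31*d - 21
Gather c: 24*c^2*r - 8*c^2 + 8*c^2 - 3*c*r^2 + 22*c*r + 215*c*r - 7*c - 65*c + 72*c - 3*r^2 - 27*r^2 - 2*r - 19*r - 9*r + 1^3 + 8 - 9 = 24*c^2*r + c*(-3*r^2 + 237*r) - 30*r^2 - 30*r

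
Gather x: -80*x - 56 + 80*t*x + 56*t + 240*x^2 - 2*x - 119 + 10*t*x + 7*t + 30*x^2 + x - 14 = 63*t + 270*x^2 + x*(90*t - 81) - 189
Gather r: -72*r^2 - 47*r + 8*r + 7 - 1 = -72*r^2 - 39*r + 6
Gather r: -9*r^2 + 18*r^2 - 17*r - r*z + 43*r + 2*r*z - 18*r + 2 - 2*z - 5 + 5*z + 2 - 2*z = 9*r^2 + r*(z + 8) + z - 1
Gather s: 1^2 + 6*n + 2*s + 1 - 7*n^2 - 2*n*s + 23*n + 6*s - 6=-7*n^2 + 29*n + s*(8 - 2*n) - 4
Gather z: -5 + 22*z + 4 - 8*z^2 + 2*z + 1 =-8*z^2 + 24*z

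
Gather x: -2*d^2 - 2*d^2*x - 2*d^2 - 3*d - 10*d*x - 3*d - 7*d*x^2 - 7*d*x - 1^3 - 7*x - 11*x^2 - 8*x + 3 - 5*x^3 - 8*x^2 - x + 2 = -4*d^2 - 6*d - 5*x^3 + x^2*(-7*d - 19) + x*(-2*d^2 - 17*d - 16) + 4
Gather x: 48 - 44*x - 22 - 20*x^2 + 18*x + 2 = -20*x^2 - 26*x + 28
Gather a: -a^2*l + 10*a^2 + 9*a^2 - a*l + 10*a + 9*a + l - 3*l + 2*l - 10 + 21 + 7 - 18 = a^2*(19 - l) + a*(19 - l)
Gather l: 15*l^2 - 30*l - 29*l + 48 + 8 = 15*l^2 - 59*l + 56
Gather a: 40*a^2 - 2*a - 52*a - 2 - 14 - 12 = 40*a^2 - 54*a - 28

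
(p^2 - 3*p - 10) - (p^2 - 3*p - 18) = 8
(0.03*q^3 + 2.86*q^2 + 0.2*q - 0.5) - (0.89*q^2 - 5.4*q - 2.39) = 0.03*q^3 + 1.97*q^2 + 5.6*q + 1.89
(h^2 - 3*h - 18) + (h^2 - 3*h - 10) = 2*h^2 - 6*h - 28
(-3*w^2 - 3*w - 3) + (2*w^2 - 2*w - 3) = -w^2 - 5*w - 6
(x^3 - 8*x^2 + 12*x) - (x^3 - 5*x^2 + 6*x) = -3*x^2 + 6*x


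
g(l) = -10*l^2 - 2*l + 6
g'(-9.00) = 178.00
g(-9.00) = -786.00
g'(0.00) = -2.00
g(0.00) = 6.00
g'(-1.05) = 19.00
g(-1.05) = -2.92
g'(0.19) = -5.80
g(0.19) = 5.26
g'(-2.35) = 45.00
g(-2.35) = -44.52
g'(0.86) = -19.20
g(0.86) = -3.12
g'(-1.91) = 36.20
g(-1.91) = -26.66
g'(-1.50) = 28.00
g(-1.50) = -13.50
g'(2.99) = -61.80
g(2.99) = -89.38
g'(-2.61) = 50.20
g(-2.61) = -56.90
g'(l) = -20*l - 2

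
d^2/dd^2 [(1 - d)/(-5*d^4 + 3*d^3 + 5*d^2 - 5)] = 2*(d^2*(d - 1)*(-20*d^2 + 9*d + 10)^2 + (-20*d^3 + 9*d^2 + 10*d + (d - 1)*(-30*d^2 + 9*d + 5))*(5*d^4 - 3*d^3 - 5*d^2 + 5))/(5*d^4 - 3*d^3 - 5*d^2 + 5)^3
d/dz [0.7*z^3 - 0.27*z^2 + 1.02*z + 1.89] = 2.1*z^2 - 0.54*z + 1.02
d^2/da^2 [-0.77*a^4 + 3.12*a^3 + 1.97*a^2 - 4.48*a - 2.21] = -9.24*a^2 + 18.72*a + 3.94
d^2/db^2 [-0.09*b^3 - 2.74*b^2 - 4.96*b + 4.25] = -0.54*b - 5.48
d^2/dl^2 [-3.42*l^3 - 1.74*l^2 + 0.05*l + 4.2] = -20.52*l - 3.48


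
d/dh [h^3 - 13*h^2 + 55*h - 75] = 3*h^2 - 26*h + 55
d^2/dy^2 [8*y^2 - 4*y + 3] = 16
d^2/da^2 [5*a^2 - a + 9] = 10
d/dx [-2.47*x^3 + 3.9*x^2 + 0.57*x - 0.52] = -7.41*x^2 + 7.8*x + 0.57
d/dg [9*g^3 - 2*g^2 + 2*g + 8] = 27*g^2 - 4*g + 2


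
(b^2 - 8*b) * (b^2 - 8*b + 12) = b^4 - 16*b^3 + 76*b^2 - 96*b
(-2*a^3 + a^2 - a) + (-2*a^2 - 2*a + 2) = -2*a^3 - a^2 - 3*a + 2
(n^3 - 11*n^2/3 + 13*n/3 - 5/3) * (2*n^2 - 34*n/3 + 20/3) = 2*n^5 - 56*n^4/3 + 512*n^3/9 - 692*n^2/9 + 430*n/9 - 100/9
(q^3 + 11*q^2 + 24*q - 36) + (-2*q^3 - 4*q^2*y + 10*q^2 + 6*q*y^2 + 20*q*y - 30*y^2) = -q^3 - 4*q^2*y + 21*q^2 + 6*q*y^2 + 20*q*y + 24*q - 30*y^2 - 36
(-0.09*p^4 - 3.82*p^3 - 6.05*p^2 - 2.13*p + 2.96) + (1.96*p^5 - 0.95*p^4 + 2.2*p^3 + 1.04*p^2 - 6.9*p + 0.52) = 1.96*p^5 - 1.04*p^4 - 1.62*p^3 - 5.01*p^2 - 9.03*p + 3.48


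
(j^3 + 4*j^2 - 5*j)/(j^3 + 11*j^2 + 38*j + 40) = j*(j - 1)/(j^2 + 6*j + 8)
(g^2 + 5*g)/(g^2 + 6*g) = (g + 5)/(g + 6)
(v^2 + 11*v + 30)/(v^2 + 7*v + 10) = (v + 6)/(v + 2)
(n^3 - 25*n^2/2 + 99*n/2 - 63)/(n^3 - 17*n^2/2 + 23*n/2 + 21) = (n - 3)/(n + 1)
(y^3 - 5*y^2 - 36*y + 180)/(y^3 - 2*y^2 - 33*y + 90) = (y - 6)/(y - 3)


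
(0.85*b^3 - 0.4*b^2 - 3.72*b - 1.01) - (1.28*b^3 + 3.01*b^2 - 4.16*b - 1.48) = -0.43*b^3 - 3.41*b^2 + 0.44*b + 0.47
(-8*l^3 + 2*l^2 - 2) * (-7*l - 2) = 56*l^4 + 2*l^3 - 4*l^2 + 14*l + 4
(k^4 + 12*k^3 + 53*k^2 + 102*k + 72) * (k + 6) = k^5 + 18*k^4 + 125*k^3 + 420*k^2 + 684*k + 432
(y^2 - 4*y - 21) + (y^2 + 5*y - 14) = 2*y^2 + y - 35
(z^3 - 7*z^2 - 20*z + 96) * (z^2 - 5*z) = z^5 - 12*z^4 + 15*z^3 + 196*z^2 - 480*z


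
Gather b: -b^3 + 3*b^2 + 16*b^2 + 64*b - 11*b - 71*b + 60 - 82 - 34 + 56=-b^3 + 19*b^2 - 18*b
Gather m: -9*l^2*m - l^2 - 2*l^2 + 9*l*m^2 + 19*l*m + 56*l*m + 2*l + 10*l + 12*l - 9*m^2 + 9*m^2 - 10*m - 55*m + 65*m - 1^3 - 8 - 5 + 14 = -3*l^2 + 9*l*m^2 + 24*l + m*(-9*l^2 + 75*l)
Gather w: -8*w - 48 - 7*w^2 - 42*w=-7*w^2 - 50*w - 48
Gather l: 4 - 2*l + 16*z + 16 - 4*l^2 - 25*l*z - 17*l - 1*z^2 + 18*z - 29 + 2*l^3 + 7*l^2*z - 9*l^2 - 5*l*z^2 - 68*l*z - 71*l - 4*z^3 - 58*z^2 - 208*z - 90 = 2*l^3 + l^2*(7*z - 13) + l*(-5*z^2 - 93*z - 90) - 4*z^3 - 59*z^2 - 174*z - 99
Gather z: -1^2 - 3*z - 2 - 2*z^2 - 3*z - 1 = -2*z^2 - 6*z - 4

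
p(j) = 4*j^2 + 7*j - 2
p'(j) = 8*j + 7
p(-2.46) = 4.99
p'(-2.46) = -12.68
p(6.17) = 193.47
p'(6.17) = 56.36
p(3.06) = 56.87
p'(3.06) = 31.48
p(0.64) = 4.12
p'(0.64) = 12.12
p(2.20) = 32.76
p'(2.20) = 24.60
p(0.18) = -0.61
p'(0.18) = 8.44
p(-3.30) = 18.46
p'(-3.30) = -19.40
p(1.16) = 11.50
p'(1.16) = 16.28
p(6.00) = 184.00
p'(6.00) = 55.00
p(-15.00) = 793.00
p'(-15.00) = -113.00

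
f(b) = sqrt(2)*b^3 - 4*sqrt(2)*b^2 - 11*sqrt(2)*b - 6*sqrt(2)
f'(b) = 3*sqrt(2)*b^2 - 8*sqrt(2)*b - 11*sqrt(2)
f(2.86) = -66.16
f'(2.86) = -13.21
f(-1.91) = -9.26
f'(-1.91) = 21.53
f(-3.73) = -102.55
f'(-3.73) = 85.67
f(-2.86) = -43.35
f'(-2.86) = 51.50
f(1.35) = -36.32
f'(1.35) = -23.10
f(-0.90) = -0.10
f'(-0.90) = -1.94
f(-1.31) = -0.99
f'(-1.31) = 6.55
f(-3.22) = -64.26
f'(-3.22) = 64.86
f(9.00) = 424.26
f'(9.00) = 226.27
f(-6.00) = -424.26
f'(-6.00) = 205.06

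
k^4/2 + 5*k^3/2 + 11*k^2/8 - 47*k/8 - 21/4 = (k/2 + 1/2)*(k - 3/2)*(k + 2)*(k + 7/2)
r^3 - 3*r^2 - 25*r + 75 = (r - 5)*(r - 3)*(r + 5)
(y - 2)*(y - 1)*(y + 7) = y^3 + 4*y^2 - 19*y + 14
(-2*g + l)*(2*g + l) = -4*g^2 + l^2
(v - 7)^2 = v^2 - 14*v + 49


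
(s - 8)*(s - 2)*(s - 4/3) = s^3 - 34*s^2/3 + 88*s/3 - 64/3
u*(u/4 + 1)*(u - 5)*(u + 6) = u^4/4 + 5*u^3/4 - 13*u^2/2 - 30*u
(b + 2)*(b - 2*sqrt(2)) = b^2 - 2*sqrt(2)*b + 2*b - 4*sqrt(2)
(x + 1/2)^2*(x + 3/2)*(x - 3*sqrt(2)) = x^4 - 3*sqrt(2)*x^3 + 5*x^3/2 - 15*sqrt(2)*x^2/2 + 7*x^2/4 - 21*sqrt(2)*x/4 + 3*x/8 - 9*sqrt(2)/8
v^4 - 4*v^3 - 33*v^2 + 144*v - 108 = (v - 6)*(v - 3)*(v - 1)*(v + 6)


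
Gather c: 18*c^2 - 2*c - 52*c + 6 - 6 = 18*c^2 - 54*c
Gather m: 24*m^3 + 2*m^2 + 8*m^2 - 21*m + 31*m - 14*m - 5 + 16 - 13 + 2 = 24*m^3 + 10*m^2 - 4*m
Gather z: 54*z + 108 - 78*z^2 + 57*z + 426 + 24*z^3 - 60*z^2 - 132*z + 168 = 24*z^3 - 138*z^2 - 21*z + 702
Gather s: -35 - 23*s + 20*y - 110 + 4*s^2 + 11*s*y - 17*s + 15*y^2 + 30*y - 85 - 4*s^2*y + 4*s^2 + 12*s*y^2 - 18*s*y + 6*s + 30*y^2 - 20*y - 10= s^2*(8 - 4*y) + s*(12*y^2 - 7*y - 34) + 45*y^2 + 30*y - 240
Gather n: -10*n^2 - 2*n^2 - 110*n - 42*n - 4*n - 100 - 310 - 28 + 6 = -12*n^2 - 156*n - 432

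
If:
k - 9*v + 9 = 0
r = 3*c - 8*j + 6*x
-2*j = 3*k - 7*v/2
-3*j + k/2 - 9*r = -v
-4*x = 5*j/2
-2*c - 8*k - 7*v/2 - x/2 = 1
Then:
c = -2440471/34046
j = -322416/17023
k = 269775/17023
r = 255363/34046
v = 46998/17023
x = 201510/17023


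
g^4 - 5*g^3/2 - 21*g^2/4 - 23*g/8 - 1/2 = (g - 4)*(g + 1/2)^3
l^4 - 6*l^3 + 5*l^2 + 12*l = l*(l - 4)*(l - 3)*(l + 1)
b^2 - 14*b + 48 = (b - 8)*(b - 6)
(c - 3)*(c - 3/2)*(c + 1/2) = c^3 - 4*c^2 + 9*c/4 + 9/4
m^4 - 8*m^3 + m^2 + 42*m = m*(m - 7)*(m - 3)*(m + 2)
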